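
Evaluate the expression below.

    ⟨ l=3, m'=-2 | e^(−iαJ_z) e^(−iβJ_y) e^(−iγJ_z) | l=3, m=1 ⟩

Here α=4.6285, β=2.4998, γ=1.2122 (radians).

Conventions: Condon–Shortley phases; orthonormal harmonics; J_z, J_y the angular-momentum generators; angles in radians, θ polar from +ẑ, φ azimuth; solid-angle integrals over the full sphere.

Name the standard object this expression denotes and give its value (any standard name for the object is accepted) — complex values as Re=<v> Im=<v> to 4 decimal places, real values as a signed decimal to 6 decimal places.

Wigner D-matrix element, Re=0.1134 Im=-0.5871

This is a Wigner D-matrix element — the rotation-matrix element ⟨l m'| R(α,β,γ) |l m⟩ in the angular-momentum basis.
Split into d^3_{-2,1}(β=2.4998) × two z-phases.
Half-angle: c=0.315417, s=0.948953. N=√(1·120·24·2)=75.894664
k: max(0,(1)−(-2))=3 … min(3+(1),3−(-2))=4
  k=3: (−1)^0·75.8947/(12)·0.3154^3·0.9490^3 = +0.169598
  k=4: (−1)^1·75.8947/(24)·0.3154^1·0.9490^5 = -0.767554
d^3_{-2,1}(2.4998) = +0.169598 -0.767554 = -0.597956
D = (-0.985958+0.166992i)·(-0.597956)·(+0.350960-0.936390i) = +0.113410-0.587103i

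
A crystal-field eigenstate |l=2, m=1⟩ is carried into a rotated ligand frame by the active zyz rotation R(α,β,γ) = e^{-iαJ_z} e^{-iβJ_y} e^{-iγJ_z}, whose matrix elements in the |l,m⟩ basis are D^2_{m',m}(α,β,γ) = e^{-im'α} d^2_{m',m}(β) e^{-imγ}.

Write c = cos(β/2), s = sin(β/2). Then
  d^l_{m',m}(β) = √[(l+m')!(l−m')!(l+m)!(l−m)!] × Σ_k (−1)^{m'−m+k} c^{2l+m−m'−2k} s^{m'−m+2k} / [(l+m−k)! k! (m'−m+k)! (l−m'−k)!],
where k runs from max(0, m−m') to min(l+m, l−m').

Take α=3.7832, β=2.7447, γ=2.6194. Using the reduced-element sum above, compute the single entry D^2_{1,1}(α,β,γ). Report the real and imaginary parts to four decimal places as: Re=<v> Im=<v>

Re=-0.1098 Im=0.0132

Split into d^2_{1,1}(β=2.7447) × two z-phases.
c=cos(2.744700/2)=0.197146, s=sin(2.744700/2)=0.980374; N=√[6·1·6·1]=6.000000
Admissible k: 0..1 (factorial args all ≥0)
  k=0: (−1)^0·6.0000/(6)·0.1971^4·0.9804^0 = +0.001511
  k=1: (−1)^1·6.0000/(2)·0.1971^2·0.9804^2 = -0.112068
d^2_{1,1}(2.7447) = +0.001511 -0.112068 = -0.110558
Phases: e^{-i·(1)·3.7832}=-0.801135+0.598484i, e^{-i·(1)·2.6194}=-0.866728-0.498782i ⇒ D=-0.109770+0.013171i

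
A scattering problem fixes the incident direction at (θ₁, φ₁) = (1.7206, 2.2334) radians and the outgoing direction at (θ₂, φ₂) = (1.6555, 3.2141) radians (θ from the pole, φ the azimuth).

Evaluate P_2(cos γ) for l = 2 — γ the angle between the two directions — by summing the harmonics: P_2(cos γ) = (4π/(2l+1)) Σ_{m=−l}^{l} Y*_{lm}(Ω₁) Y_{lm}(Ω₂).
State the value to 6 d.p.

Summing Y*_{l m}(θ₁,φ₁)·Y_{l m}(θ₂,φ₂) over m ∈ [−2, 2]; prefactor 4π/(2·2+1) = 2.513274:
  m=-2: Y*=(-0.091822, -0.366338)  Y=(0.379484, -0.055420)  product (-0.055147, -0.133931)
  m=-1: Y*=(0.070134, -0.089882)  Y=(0.064954, -0.004718)  product (0.004131, -0.006169)
  m=+0: Y*=(-0.294317, -0.000000)  Y=(-0.308619, 0.000000)  product (0.090832, 0.000000)
  m=+1: Y*=(-0.070134, -0.089882)  Y=(-0.064954, -0.004718)  product (0.004131, 0.006169)
  m=+2: Y*=(-0.091822, 0.366338)  Y=(0.379484, 0.055420)  product (-0.055147, 0.133931)
Total Σ_m = (-0.011200, 0.000000). Multiply by 2.513274: (-0.028149, 0.000000). P_2(cos γ) = -0.028149

-0.028149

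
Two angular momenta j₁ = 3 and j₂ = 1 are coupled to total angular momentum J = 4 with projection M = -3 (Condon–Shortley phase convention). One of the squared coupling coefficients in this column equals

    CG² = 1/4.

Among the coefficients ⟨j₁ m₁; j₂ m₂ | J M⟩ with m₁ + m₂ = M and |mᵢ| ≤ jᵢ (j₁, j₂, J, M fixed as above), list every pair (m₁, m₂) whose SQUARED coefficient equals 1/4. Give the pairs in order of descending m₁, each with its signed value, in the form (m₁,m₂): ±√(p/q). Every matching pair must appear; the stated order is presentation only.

(-3,0): +√(1/4)

Admissible pairs with m₁+m₂ = M = -3: (-3,0), (-2,-1)
  (m₁,m₂)=(-2,-1): CG² = 3/4, CG = +√(3/4)
  (m₁,m₂)=(-3,0): CG² = 1/4, CG = +√(1/4)   ← matches the target
Pairs with CG² = 1/4: (-3,0): +√(1/4)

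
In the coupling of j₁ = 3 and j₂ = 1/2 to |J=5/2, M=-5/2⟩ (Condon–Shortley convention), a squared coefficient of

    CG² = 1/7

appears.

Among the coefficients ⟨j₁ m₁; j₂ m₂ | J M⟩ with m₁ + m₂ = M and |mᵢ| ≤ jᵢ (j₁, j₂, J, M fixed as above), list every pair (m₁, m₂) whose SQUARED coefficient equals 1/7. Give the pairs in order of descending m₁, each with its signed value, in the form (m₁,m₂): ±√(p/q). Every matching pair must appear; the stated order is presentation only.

Admissible pairs with m₁+m₂ = M = -5/2: (-3,1/2), (-2,-1/2)
  (m₁,m₂)=(-2,-1/2): CG² = 1/7, CG = +√(1/7)   ← matches the target
  (m₁,m₂)=(-3,1/2): CG² = 6/7, CG = −√(6/7)
Pairs with CG² = 1/7: (-2,-1/2): +√(1/7)

(-2,-1/2): +√(1/7)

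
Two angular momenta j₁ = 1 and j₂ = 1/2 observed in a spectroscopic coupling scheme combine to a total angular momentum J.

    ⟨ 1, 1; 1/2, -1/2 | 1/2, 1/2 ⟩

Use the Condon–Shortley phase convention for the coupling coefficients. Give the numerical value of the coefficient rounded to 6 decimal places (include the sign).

triangle: 1!×1!×0!/3! = 1/6
(j±m)!: 2!×0!×0!×1!×1!×0! = 2
prefactor² = (2J+1)×Δ×N² = 2/3
  k=0: +1/(0!×1!×0!×0!×1!×0!) = 1
Σ = 1  ⇒  CG² = 2/3×1² = 2/3
CG = +√(2/3) = +0.816497

+√(2/3) ≈ +0.816497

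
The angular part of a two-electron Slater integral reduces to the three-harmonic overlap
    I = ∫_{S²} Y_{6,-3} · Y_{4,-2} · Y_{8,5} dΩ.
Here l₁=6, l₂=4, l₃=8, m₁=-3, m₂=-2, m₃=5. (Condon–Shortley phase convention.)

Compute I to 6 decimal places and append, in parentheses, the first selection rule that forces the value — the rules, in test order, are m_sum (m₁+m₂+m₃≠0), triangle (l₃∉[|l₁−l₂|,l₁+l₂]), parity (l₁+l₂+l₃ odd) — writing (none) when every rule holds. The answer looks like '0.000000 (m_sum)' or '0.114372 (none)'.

Rules hold: Σm=0, L=18 even, 2≤8≤10.
N = 13·9·17 = 1989
Δ = 2!·10!·6!/19! = 1/23279256
Racah Σ t=0..2: t=0:+1/1658880 t=1:−1/518400 t=2:+1/1658880 = -1/1382400
⇒ 3j(6 4 8; 0 0 0)² = 504/46189, sgn -1
Racah Σ t=0..2: t=0:+1/34836480 t=1:−1/9676800 t=2:+1/43545600 = -1/19353600
⇒ 3j(6 4 8; -3 -2 5)² = 243/18088, sgn +1
4πI² = N·(3j₀)²·(3jₘ)² = 19683/67507
I = -1·√(0.29157/4π) = -0.15232329
No selection rule forces the value: the integral is nonzero (none).

-0.152323 (none)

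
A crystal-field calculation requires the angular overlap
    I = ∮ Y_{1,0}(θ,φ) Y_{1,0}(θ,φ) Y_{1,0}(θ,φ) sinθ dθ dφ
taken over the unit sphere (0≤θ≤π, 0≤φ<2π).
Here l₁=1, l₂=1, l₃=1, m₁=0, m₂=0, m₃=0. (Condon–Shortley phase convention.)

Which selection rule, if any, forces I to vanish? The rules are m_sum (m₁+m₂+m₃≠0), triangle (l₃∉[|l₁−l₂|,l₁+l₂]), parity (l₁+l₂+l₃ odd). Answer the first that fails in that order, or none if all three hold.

azimuthal sum: 0 + 0 + 0 = 0  ✓
0 ≤ 1 ≤ 2 (triangle on l)  ✓
L = 1 + 1 + 1 = 3 (odd)  ✗

parity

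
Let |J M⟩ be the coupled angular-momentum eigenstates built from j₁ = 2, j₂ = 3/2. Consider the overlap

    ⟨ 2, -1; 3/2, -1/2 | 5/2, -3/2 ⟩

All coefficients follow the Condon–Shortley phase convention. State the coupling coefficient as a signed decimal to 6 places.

-0.169031

j₁+j₂−J=1  J+j₁−j₂=3  J−j₁+j₂=2  j₁+j₂+J+1=7
(j₁±m₁, j₂±m₂, J±M) = (1,3,1,2,1,4)
P² = 144/35
sum k=0..1:
  [0] +1/6 = 1/6
  [1] −1/4 = -1/4
S = -1/12
C² = P²·S² = 1/35 ; C = -0.169031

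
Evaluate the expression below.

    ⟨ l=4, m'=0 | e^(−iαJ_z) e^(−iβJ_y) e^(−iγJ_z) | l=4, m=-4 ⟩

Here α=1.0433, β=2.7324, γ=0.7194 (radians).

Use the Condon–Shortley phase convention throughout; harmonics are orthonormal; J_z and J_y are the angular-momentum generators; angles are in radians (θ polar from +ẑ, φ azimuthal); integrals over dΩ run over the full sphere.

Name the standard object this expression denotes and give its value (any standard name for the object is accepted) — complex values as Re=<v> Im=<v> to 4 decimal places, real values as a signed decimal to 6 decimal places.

Wigner D-matrix element, Re=-0.0126 Im=0.0034

This is a Wigner D-matrix element — the rotation-matrix element ⟨l m'| R(α,β,γ) |l m⟩ in the angular-momentum basis.
Split into d^4_{0,-4}(β=2.7324) × two z-phases.
Half-angle: c=0.203172, s=0.979143. N=√(24·24·1·40320)=4819.161753
The bounds max(0,m−m')=0 and min(l+m,l−m')=0 give 1 term
  k=0: (−1)^4·4819.1618/(576)·0.2032^4·0.9791^4 = +0.013104
d^4_{0,-4}(2.7324) = +0.013104
D = (+1.000000+0.000000i)·(+0.013104)·(-0.965356+0.260937i) = -0.012650+0.003419i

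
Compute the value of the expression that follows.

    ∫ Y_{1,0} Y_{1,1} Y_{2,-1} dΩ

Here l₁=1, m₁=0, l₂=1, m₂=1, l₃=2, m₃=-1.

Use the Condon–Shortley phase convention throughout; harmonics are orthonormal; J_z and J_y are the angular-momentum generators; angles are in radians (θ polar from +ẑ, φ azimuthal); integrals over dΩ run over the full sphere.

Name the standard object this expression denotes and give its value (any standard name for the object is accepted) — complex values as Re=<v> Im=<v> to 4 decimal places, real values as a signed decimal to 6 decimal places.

This is a Gaunt coefficient — the integral of a triple product of spherical harmonics over the sphere.
m-sum 0 ✓  L=4 even ✓  0≤2≤2 ✓
Π(2lᵢ+1) = 3×3×5 = 45
triangle coeff Δ(1,1,2) = 1/30
Σ_t [0,0]: t=0:+1/1 = 1/1
(3j)²=2/15 [(1 1 2; 0 0 0)], sign=+1
Σ_t [0,0]: t=0:+1/2 = 1/2
(3j)²=1/10 [(1 1 2; 0 1 -1)], sign=-1
⇒ 4πI² = 3/5
I = (-1)√(3/5/(4π)) = -0.21850969

Gaunt coefficient, -0.218510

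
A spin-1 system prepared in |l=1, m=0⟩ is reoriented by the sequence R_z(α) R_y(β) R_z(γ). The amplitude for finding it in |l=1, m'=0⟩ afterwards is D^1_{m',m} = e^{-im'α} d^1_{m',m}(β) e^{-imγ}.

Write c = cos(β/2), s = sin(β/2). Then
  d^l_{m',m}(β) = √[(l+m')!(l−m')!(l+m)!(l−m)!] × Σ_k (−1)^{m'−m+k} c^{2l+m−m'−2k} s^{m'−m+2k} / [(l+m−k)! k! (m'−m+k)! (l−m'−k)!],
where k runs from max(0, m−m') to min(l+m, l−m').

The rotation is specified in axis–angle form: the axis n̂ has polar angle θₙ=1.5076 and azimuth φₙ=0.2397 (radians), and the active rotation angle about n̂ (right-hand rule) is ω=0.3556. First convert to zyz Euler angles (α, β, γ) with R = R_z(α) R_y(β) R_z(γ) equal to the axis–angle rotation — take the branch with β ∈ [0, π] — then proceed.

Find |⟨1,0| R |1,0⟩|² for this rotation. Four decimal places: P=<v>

P=0.8793

Axis–angle → zyz. n̂ = (sinθₙcosφₙ, sinθₙsinφₙ, cosθₙ) = (+0.969470, +0.236937, +0.063154), ω = 0.3556.
R = I cosω + sinω [n̂]ₓ + (1−cosω) n̂n̂ᵀ gives
  R = [+0.996238, -0.007617, +0.086321; +0.036358, +0.940950, -0.336588; -0.078660, +0.338460, +0.937687]
β = atan2(√(R₁₃²+R₂₃²), R₃₃) = 0.354883; α = atan2(R₂₃, R₁₃) mod 2π = 4.963437; γ = atan2(R₃₂, −R₃₁) mod 2π = 1.342445
Split into d^1_{0,0}(β=0.3549) × two z-phases.
With c≡cos(β/2)=0.984299 and s≡sin(β/2)=0.176512, N=[1·1·1·1]^{1/2}=1.000000
Admissible k: 0..1 (factorial args all ≥0)
  k=0: (−1)^0·1.0000/(1)·0.9843^2·0.1765^0 = +0.968844
  k=1: (−1)^1·1.0000/(1)·0.9843^0·0.1765^2 = -0.031156
d^1_{0,0}(0.3549) = +0.968844 -0.031156 = +0.937687
|D^1_{0,0}|² = |d^1_{0,0}(β)|² = (+0.937687)² = 0.879257 (the z-rotation phases have unit modulus)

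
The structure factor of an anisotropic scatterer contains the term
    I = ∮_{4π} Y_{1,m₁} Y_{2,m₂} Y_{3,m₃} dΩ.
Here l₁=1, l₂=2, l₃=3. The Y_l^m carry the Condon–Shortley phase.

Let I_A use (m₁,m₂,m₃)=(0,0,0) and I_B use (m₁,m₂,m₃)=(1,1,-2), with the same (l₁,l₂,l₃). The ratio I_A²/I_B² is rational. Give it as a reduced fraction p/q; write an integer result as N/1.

9/10

Same 1,2,3: normalisation and zero-m 3j drop out of the ratio.
A: Δ: 0! 2! 4! / 7! → 1/105; sum: t=0:+1/4 = 1/4; 3j²(1 2 3; 0 0 0) = Δ·Π!·Σ² = 3/35  (sign -1)
B: Δ: 0! 2! 4! / 7! → 1/105; sum: t=0:+1/12 = 1/12; 3j²(1 2 3; 1 1 -2) = Δ·Π!·Σ² = 2/21  (sign -1)
I_A²/I_B² = (3/35)/(2/21) = 9/10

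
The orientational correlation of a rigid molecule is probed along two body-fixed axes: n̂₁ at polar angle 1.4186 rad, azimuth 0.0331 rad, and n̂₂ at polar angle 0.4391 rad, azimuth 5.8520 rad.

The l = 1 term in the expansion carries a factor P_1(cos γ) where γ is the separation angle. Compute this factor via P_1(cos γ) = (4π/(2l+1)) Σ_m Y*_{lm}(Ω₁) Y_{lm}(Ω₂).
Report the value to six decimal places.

Term-by-term m-sum for l=1 (normalisation 4π/3 = 4.188790):
  m=-1: Y*=0.34131 + 0.01130j  Y=0.13343 + 0.06139j  product 0.04485 + 0.02246j
  m=+0: Y*=0.07408 + 0.00000j  Y=0.44225 + 0.00000j  product 0.03276 + 0.00000j
  m=+1: Y*=-0.34131 + 0.01130j  Y=-0.13343 + 0.06139j  product 0.04485 - 0.02246j
Σ over m = 0.12246 + 0.00000j; ×(4π/3) → 0.51295 + 0.00000j. Real part: 0.512955

0.512955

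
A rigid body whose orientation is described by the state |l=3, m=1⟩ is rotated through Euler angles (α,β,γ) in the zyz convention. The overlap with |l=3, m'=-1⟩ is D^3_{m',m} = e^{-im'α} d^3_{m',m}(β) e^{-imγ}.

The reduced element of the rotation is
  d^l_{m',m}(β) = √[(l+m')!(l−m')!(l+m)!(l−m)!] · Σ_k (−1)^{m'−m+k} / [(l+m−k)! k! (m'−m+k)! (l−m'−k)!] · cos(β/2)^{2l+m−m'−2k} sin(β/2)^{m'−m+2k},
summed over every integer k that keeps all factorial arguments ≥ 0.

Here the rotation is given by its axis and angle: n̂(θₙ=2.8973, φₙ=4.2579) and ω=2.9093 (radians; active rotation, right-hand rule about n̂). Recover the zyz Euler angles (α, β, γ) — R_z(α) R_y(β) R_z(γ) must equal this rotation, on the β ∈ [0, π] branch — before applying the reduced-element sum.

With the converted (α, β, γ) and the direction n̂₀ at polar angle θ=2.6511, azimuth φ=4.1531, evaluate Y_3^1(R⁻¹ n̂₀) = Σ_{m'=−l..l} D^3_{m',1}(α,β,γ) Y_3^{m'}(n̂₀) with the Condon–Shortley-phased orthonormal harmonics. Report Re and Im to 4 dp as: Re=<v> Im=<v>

Axis–angle → zyz. n̂ = (sinθₙcosφₙ, sinθₙsinφₙ, cosθₙ) = (-0.106182, -0.217317, -0.970309), ω = 2.9093.
R = I cosω + sinω [n̂]ₓ + (1−cosω) n̂n̂ᵀ gives
  R = [-0.950895, +0.268904, +0.153263; -0.177844, -0.879956, +0.440509; +0.253319, +0.391621, +0.884569]
β = atan2(√(R₁₃²+R₂₃²), R₃₃) = 0.485227; α = atan2(R₂₃, R₁₃) mod 2π = 1.235974; γ = atan2(R₃₂, −R₃₁) mod 2π = 2.144952
Need the full column D^3_{m',1} for m'=−3..3 at α=1.2360, β=0.4852, γ=2.1450.
cos(β/2)=0.970713, sin(β/2)=0.240240
d^3_{-3,1}: single k=4 term ⇒ +0.012157;  D = +0.000095+0.012156i
d^3_{-2,1}: k∈[3..4] ⇒ +0.080212 -0.002457 = +0.077756;  D = +0.073636+0.024975i
d^3_{-1,1}: k∈[2..4] ⇒ +0.307473 -0.025111 +0.000192 = +0.282555;  D = +0.173645-0.222901i
d^3_{0,1}: k∈[1..3] ⇒ +0.717285 -0.131802 +0.002691 = +0.588174;  D = -0.319453-0.493861i
d^3_{1,1}: k∈[0..2] ⇒ +0.836655 -0.409965 +0.018833 = +0.445523;  D = -0.432824+0.105614i
d^3_{2,1}: k∈[0..1] ⇒ -0.654789 +0.080212 = -0.574576;  D = +0.054782-0.571959i
d^3_{3,1}: single k=0 term ⇒ +0.198473;  D = +0.180380+0.082794i
Y_3^{m'}(θ=2.6511,φ=4.1531) and Σ D·Y over m':
  (+0.0001+0.0122i)·(+0.0434+0.0047i)  (+0.0736+0.0250i)·(+0.0874+0.1799i)  (+0.1736-0.2229i)·(-0.2335+0.3730i)  (-0.3195-0.4939i)·(-0.2931+0.0000i)  (-0.4328+0.1056i)·(+0.2335+0.3730i)  (+0.0548-0.5720i)·(+0.0874-0.1799i)  (+0.1804+0.0828i)·(-0.0434+0.0047i)
Y_3^1(R⁻¹ n̂) = -0.108650+0.078157i

Re=-0.1086 Im=0.0782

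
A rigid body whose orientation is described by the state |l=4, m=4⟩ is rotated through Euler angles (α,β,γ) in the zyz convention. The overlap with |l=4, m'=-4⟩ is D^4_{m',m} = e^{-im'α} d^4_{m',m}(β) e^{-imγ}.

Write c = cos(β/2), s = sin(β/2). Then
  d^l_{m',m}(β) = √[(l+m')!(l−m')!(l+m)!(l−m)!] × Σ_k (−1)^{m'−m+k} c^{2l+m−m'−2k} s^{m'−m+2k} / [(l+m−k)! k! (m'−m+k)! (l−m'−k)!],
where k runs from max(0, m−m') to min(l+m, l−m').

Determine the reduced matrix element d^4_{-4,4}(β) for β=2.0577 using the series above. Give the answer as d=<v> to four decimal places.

d=0.2902

d^4_{-4,4}(β=2.0577) via the finite sum:
c=cos(2.057700/2)=0.515804, s=sin(2.057700/2)=0.856706; N=√[1·40320·40320·1]=40320.000000
k: max(0,(4)−(-4))=8 … min(4+(4),4−(-4))=8
  k=8: (−1)^0·40320.0000/(40320)·0.5158^0·0.8567^8 = +0.290172
d^4_{-4,4}(2.0577) = +0.290172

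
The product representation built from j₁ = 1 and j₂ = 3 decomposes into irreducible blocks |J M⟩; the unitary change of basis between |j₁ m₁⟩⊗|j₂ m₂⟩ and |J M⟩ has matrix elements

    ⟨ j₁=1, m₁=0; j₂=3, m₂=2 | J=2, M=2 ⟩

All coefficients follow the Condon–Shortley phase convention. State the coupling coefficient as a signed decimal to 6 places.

j₁+j₂−J=2  J+j₁−j₂=0  J−j₁+j₂=4  j₁+j₂+J+1=7
(j₁±m₁, j₂±m₂, J±M) = (1,1,5,1,4,0)
P² = 960/7
sum k=1..1:
  [1] −1/24 = -1/24
S = -1/24
C² = P²·S² = 5/21 ; C = -0.487950

−√(5/21) ≈ -0.487950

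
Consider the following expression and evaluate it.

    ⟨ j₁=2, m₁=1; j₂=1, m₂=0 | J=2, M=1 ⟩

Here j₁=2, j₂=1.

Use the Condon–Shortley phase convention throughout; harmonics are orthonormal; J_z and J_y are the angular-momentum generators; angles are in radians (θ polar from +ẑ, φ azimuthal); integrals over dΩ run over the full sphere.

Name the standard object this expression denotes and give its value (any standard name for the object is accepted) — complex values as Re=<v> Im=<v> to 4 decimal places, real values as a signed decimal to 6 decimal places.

Clebsch–Gordan coefficient, +√(1/6) ≈ +0.408248

This is a Clebsch–Gordan (vector-coupling) coefficient.
j₁+j₂−J=1  J+j₁−j₂=3  J−j₁+j₂=1  j₁+j₂+J+1=6
(j₁±m₁, j₂±m₂, J±M) = (3,1,1,1,3,1)
P² = 3/2
sum k=0..1:
  [0] +1/2 = 1/2
  [1] −1/6 = -1/6
S = 1/3
C² = P²·S² = 1/6 ; C = +0.408248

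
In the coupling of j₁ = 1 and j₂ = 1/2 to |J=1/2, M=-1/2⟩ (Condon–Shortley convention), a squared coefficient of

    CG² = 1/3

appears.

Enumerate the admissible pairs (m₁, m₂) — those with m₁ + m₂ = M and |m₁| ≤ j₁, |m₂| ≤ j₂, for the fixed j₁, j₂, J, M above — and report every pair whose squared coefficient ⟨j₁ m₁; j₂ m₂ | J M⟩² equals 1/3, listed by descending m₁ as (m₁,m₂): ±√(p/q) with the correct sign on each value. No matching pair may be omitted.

(0,-1/2): +√(1/3)

Admissible pairs with m₁+m₂ = M = -1/2: (-1,1/2), (0,-1/2)
  (m₁,m₂)=(0,-1/2): CG² = 1/3, CG = +√(1/3)   ← matches the target
  (m₁,m₂)=(-1,1/2): CG² = 2/3, CG = −√(2/3)
Pairs with CG² = 1/3: (0,-1/2): +√(1/3)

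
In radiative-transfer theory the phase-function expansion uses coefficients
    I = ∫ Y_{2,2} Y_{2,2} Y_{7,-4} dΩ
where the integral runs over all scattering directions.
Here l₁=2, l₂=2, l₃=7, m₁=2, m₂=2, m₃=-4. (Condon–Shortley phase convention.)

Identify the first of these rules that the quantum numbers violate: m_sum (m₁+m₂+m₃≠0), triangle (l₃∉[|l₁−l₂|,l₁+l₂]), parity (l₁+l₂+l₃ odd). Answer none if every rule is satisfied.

Σmᵢ = 0  ✓
l₃∈[|l₁−l₂|,l₁+l₂]=[0,4] required, l₃=7 fails  ✗
Σlᵢ = 11 ⇒ odd

triangle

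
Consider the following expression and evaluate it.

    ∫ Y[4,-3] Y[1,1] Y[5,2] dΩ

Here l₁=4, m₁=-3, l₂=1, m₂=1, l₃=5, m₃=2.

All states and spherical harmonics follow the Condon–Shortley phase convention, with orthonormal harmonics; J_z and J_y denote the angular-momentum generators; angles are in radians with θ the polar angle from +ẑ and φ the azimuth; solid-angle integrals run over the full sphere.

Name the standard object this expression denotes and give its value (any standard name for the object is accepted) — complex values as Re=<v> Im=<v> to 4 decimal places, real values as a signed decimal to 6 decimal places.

Gaunt coefficient, +0.085055

This is a Gaunt coefficient — the integral of a triple product of spherical harmonics over the sphere.
m-sum 0 ✓  L=10 even ✓  3≤5≤5 ✓
Π(2lᵢ+1) = 9×3×11 = 297
triangle coeff Δ(4,1,5) = 1/495
Σ_t [0,0]: t=0:+1/576 = 1/576
(3j)²=5/99 [(4 1 5; 0 0 0)], sign=-1
Σ_t [0,0]: t=0:+1/10080 = 1/10080
(3j)²=1/165 [(4 1 5; -3 1 2)], sign=-1
⇒ 4πI² = 1/11
I = (+1)√(1/11/(4π)) = 0.08505478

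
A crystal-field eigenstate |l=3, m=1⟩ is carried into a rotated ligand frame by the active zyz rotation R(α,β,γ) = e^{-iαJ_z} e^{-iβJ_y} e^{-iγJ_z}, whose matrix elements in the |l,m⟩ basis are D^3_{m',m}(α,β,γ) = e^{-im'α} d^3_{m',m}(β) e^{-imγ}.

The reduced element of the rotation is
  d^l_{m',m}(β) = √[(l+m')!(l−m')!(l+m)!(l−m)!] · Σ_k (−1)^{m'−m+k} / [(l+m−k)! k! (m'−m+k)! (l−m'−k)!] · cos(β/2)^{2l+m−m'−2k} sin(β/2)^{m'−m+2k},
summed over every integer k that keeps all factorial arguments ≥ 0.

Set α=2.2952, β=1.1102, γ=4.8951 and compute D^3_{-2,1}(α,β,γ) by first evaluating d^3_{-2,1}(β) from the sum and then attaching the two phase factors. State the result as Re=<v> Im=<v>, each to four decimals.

D^3_{-2,1}(2.2952,1.1102,4.8951) = e^{-i·-2·2.2952}·d^3_{-2,1}(1.1102)·e^{-i·1·4.8951}. Compute d first:
With c≡cos(β/2)=0.849848 and s≡sin(β/2)=0.527028, N=[1·120·24·2]^{1/2}=75.894664
The bounds max(0,m−m')=3 and min(l+m,l−m')=4 give 2 terms
  k=3: (−1)^0·75.8947/(12)·0.8498^3·0.5270^3 = +0.568271
  k=4: (−1)^1·75.8947/(24)·0.8498^1·0.5270^5 = -0.109272
d^3_{-2,1}(1.1102) = +0.568271 -0.109272 = +0.458998
D = (-0.121687-0.992569i)·(+0.458998)·(+0.181696+0.983355i) = +0.437855-0.137703i

Re=0.4379 Im=-0.1377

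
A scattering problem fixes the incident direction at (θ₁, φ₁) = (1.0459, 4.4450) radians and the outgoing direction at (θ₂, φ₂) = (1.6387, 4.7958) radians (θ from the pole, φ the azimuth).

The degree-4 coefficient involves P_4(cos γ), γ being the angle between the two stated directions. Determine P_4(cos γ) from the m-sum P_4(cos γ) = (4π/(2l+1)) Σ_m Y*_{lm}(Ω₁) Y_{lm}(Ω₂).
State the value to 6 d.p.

Summing Y*_{l m}(θ₁,φ₁)·Y_{l m}(θ₂,φ₂) over m ∈ [−4, 4]; prefactor 4π/(2·4+1) = 1.396263:
  m=-4: Y*=0.11925 - 0.21765j  Y=0.41429 - 0.14359j  product 0.01815 - 0.10729j
  m=-3: Y*=0.29221 + 0.28257j  Y=0.02089 + 0.08172j  product -0.01699 + 0.02978j
  m=-2: Y*=-0.16335 + 0.09676j  Y=0.31778 - 0.05351j  product -0.04673 + 0.03949j
  m=-1: Y*=0.06733 + 0.24578j  Y=0.00792 + 0.09471j  product -0.02275 + 0.00832j
  m=+0: Y*=-0.24611 + 0.00000j  Y=0.30282 + 0.00000j  product -0.07453 + 0.00000j
  m=+1: Y*=-0.06733 + 0.24578j  Y=-0.00792 + 0.09471j  product -0.02275 - 0.00832j
  m=+2: Y*=-0.16335 - 0.09676j  Y=0.31778 + 0.05351j  product -0.04673 - 0.03949j
  m=+3: Y*=-0.29221 + 0.28257j  Y=-0.02089 + 0.08172j  product -0.01699 - 0.02978j
  m=+4: Y*=0.11925 + 0.21765j  Y=0.41429 + 0.14359j  product 0.01815 + 0.10729j
Total Σ_m = -0.21115 + 0.00000j. Multiply by 1.396263: -0.29483 + 0.00000j. P_4(cos γ) = -0.294826

-0.294826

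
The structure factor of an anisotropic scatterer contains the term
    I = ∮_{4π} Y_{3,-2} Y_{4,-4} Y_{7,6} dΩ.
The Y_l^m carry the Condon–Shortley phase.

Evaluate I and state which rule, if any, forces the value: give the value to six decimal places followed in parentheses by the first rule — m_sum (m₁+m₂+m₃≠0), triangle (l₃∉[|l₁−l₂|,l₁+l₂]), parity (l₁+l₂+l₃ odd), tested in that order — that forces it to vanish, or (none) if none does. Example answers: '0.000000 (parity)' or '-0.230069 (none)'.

Rules hold: Σm=0, L=14 even, 1≤7≤7.
N = 7·9·15 = 945
Δ = 0!·6!·8!/15! = 1/45045
Racah Σ t=0..0: t=0:+1/20736 = 1/20736
⇒ 3j(3 4 7; 0 0 0)² = 35/1287, sgn -1
Racah Σ t=0..0: t=0:+1/4838400 = 1/4838400
⇒ 3j(3 4 7; -2 -4 6)² = 1/35, sgn -1
4πI² = N·(3j₀)²·(3jₘ)² = 105/143
I = +1·√(0.734266/4π) = 0.24172507
No selection rule forces the value: the integral is nonzero (none).

0.241725 (none)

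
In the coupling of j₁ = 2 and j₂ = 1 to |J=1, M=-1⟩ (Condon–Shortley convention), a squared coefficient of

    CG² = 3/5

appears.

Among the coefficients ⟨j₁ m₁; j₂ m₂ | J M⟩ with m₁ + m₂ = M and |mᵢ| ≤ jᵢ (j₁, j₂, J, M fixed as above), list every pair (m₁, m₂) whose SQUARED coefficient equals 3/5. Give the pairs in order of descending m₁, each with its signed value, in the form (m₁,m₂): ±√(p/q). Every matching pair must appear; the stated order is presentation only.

(-2,1): +√(3/5)

Admissible pairs with m₁+m₂ = M = -1: (-2,1), (-1,0), (0,-1)
  (m₁,m₂)=(0,-1): CG² = 1/10, CG = +√(1/10)
  (m₁,m₂)=(-1,0): CG² = 3/10, CG = −√(3/10)
  (m₁,m₂)=(-2,1): CG² = 3/5, CG = +√(3/5)   ← matches the target
Pairs with CG² = 3/5: (-2,1): +√(3/5)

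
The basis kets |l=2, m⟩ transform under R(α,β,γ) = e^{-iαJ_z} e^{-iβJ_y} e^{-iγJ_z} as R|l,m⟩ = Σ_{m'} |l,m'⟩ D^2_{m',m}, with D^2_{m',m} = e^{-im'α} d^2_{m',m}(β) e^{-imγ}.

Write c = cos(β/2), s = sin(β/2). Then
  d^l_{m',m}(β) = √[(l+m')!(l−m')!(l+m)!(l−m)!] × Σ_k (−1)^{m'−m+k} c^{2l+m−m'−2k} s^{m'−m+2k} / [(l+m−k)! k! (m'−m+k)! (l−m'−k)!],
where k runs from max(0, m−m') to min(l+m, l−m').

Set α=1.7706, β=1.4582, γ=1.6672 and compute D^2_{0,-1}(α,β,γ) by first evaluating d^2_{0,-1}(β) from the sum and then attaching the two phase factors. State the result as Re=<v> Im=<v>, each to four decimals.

Split into d^2_{0,-1}(β=1.4582) × two z-phases.
Half-angle: c=0.745774, s=0.666199. N=√(2·2·1·6)=4.898979
The bounds max(0,m−m')=0 and min(l+m,l−m')=1 give 2 terms
  k=0: (−1)^1·4.8990/(2)·0.7458^3·0.6662^1 = -0.676864
  k=1: (−1)^2·4.8990/(2)·0.7458^1·0.6662^3 = +0.540125
d^2_{0,-1}(1.4582) = -0.676864 +0.540125 = -0.136739
Phases: e^{-i·(0)·1.7706}=+1.000000+0.000000i, e^{-i·(-1)·1.6672}=-0.096254+0.995357i ⇒ D=+0.013162-0.136104i

Re=0.0132 Im=-0.1361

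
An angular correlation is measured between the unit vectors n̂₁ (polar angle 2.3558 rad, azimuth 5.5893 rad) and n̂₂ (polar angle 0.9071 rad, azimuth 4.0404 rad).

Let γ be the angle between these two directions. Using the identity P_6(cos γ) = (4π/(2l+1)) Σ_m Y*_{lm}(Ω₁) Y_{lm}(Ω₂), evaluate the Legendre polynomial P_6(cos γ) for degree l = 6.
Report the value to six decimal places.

Term-by-term m-sum for l=6 (normalisation 4π/13 = 0.966644):
  [-6]  conj(Y_{6,-6})(Ω₁) = (-0.031590, 0.051631) ; Y_{6,-6}(Ω₂) = (0.072612, 0.089709) ; Δ = (-0.006926, 0.000915)
  [-5]  conj(Y_{6,-5})(Ω₁) = (0.198354, -0.067461) ; Y_{6,-5}(Ω₂) = (0.067730, -0.305240) ; Δ = (-0.007157, -0.065115)
  [-4]  conj(Y_{6,-4})(Ω₁) = (-0.375016, -0.143754) ; Y_{6,-4}(Ω₂) = (-0.391969, 0.191104) ; Δ = (0.174467, -0.015320)
  [-3]  conj(Y_{6,-3})(Ω₁) = (0.198863, 0.354803) ; Y_{6,-3}(Ω₂) = (0.207905, 0.099194) ; Δ = (0.006150, 0.093491)
  [-2]  conj(Y_{6,-2})(Ω₁) = (0.007240, -0.039116) ; Y_{6,-2}(Ω₂) = (0.049008, 0.212349) ; Δ = (0.008661, -0.000380)
  [-1]  conj(Y_{6,-1})(Ω₁) = (0.277311, -0.230692) ; Y_{6,-1}(Ω₂) = (0.203152, -0.255377) ; Δ = (-0.002577, -0.117684)
  [+0]  conj(Y_{6,0})(Ω₁) = (-0.150055, -0.000000) ; Y_{6,0}(Ω₂) = (0.133922, 0.000000) ; Δ = (-0.020096, -0.000000)
  [+1]  conj(Y_{6,1})(Ω₁) = (-0.277311, -0.230692) ; Y_{6,1}(Ω₂) = (-0.203152, -0.255377) ; Δ = (-0.002577, 0.117684)
  [+2]  conj(Y_{6,2})(Ω₁) = (0.007240, 0.039116) ; Y_{6,2}(Ω₂) = (0.049008, -0.212349) ; Δ = (0.008661, 0.000380)
  [+3]  conj(Y_{6,3})(Ω₁) = (-0.198863, 0.354803) ; Y_{6,3}(Ω₂) = (-0.207905, 0.099194) ; Δ = (0.006150, -0.093491)
  [+4]  conj(Y_{6,4})(Ω₁) = (-0.375016, 0.143754) ; Y_{6,4}(Ω₂) = (-0.391969, -0.191104) ; Δ = (0.174467, 0.015320)
  [+5]  conj(Y_{6,5})(Ω₁) = (-0.198354, -0.067461) ; Y_{6,5}(Ω₂) = (-0.067730, -0.305240) ; Δ = (-0.007157, 0.065115)
  [+6]  conj(Y_{6,6})(Ω₁) = (-0.031590, -0.051631) ; Y_{6,6}(Ω₂) = (0.072612, -0.089709) ; Δ = (-0.006926, -0.000915)
Accumulated sum (0.325140, -0.000000); after 4π/(2l+1) scaling, (0.314295, -0.000000) ⇒ P_6 = 0.314295

0.314295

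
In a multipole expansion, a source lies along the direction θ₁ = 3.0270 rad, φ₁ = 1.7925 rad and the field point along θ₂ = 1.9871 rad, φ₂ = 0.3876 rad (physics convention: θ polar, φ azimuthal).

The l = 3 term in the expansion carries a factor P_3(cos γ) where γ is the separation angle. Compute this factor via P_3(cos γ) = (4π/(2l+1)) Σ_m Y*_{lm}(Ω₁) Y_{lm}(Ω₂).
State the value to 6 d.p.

Expand P_3 via completeness: Σ_{m} conj(Y_{3,m}) at Ω₁ times Y_{3,m} at Ω₂ —
  [-3]  conj(Y_{3,-3})(Ω₁) = (0.000385, -0.000491) ; Y_{3,-3}(Ω₂) = (0.126645, -0.292989) ; Δ = (-0.000095, -0.000175)
  [-2]  conj(Y_{3,-2})(Ω₁) = (0.011990, 0.005695) ; Y_{3,-2}(Ω₂) = (-0.246922, 0.241936) ; Δ = (-0.004338, 0.001495)
  [-1]  conj(Y_{3,-1})(Ω₁) = (-0.031972, 0.141838) ; Y_{3,-1}(Ω₂) = (-0.049907, 0.020375) ; Δ = (-0.001294, -0.007730)
  [+0]  conj(Y_{3,0})(Ω₁) = (-0.717223, -0.000000) ; Y_{3,0}(Ω₂) = (0.329333, 0.000000) ; Δ = (-0.236205, -0.000000)
  [+1]  conj(Y_{3,1})(Ω₁) = (0.031972, 0.141838) ; Y_{3,1}(Ω₂) = (0.049907, 0.020375) ; Δ = (-0.001294, 0.007730)
  [+2]  conj(Y_{3,2})(Ω₁) = (0.011990, -0.005695) ; Y_{3,2}(Ω₂) = (-0.246922, -0.241936) ; Δ = (-0.004338, -0.001495)
  [+3]  conj(Y_{3,3})(Ω₁) = (-0.000385, -0.000491) ; Y_{3,3}(Ω₂) = (-0.126645, -0.292989) ; Δ = (-0.000095, 0.000175)
Σ over m = (-0.247661, -0.000000); ×(4π/7) → (-0.444600, -0.000000). Real part: -0.444600

-0.444600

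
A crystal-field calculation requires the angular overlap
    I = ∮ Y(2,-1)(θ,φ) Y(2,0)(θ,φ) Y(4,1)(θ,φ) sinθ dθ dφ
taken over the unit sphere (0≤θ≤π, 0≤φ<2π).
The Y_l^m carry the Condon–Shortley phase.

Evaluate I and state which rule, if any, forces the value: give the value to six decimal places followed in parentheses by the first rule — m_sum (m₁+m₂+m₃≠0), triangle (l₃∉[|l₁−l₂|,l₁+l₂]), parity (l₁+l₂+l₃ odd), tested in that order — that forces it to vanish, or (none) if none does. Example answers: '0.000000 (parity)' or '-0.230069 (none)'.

Rules hold: Σm=0, L=8 even, 0≤4≤4.
N = 5·5·9 = 225
Δ = 0!·4!·4!/9! = 1/630
Racah Σ t=0..0: t=0:+1/16 = 1/16
⇒ 3j(2 2 4; 0 0 0)² = 2/35, sgn +1
Racah Σ t=0..0: t=0:+1/24 = 1/24
⇒ 3j(2 2 4; -1 0 1)² = 1/21, sgn -1
4πI² = N·(3j₀)²·(3jₘ)² = 30/49
I = -1·√(0.612245/4π) = -0.22072812
No selection rule forces the value: the integral is nonzero (none).

-0.220728 (none)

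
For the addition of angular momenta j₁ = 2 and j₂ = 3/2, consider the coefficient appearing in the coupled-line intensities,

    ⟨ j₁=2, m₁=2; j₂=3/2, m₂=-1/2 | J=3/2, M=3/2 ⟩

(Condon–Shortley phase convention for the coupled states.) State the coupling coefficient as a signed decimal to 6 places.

+√(2/5) ≈ +0.632456

triangle: 2!*2!*1!/6! = 4/720
(j±m)!: 4!*0!*1!*2!*3!*0! = 288
prefactor² = (2J+1)*Δ*N² = 32/5
  k=0: +1/(0!*2!*0!*1!*2!*0!) = 1/4
Σ = 1/4  ⇒  CG² = 32/5*(1/4)² = 2/5
CG = +√(2/5) = +0.632456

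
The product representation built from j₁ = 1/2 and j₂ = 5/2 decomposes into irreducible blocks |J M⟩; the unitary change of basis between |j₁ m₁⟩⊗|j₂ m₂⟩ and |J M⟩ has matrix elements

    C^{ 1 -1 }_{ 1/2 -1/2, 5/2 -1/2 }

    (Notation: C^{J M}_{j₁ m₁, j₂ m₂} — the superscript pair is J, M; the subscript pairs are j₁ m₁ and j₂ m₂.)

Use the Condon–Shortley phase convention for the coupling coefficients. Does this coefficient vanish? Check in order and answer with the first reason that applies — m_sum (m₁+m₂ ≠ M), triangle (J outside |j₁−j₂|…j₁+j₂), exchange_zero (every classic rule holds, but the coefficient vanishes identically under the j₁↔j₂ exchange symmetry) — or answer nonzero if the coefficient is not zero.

triangle

m-sum: m₁+m₂ = -1/2+(-1/2) = -1, M = -1  ✓
triangle: need |j₁−j₂| ≤ J ≤ j₁+j₂, i.e. J ∈ [2, 3]; J = 1 is outside ✗ ⇒ coefficient is 0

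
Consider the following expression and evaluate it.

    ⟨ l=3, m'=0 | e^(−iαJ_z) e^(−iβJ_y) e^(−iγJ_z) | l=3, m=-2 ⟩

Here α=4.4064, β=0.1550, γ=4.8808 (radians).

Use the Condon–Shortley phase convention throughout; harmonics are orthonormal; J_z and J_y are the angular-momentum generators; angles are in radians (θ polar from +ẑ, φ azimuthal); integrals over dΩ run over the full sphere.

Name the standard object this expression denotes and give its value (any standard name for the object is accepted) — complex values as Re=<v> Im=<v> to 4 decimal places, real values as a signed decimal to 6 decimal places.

This is a Wigner D-matrix element — the rotation-matrix element ⟨l m'| R(α,β,γ) |l m⟩ in the angular-momentum basis.
First d^3_{0,-2}(β=0.1550), then the phase factors e^{-i(0)α} and e^{-i(-2)γ}:
Half-angle: c=0.996998, s=0.077422. N=√(6·6·1·120)=65.726707
k∈{0,1} keeps every argument non-negative
  k=0: (−1)^2·65.7267/(12)·0.9970^4·0.0774^2 = +0.032439
  k=1: (−1)^3·65.7267/(12)·0.9970^2·0.0774^4 = -0.000196
d^3_{0,-2}(0.1550) = +0.032439 -0.000196 = +0.032244
D = (+1.000000+0.000000i)·(+0.032244)·(-0.943810-0.330489i) = -0.030432-0.010656i

Wigner D-matrix element, Re=-0.0304 Im=-0.0107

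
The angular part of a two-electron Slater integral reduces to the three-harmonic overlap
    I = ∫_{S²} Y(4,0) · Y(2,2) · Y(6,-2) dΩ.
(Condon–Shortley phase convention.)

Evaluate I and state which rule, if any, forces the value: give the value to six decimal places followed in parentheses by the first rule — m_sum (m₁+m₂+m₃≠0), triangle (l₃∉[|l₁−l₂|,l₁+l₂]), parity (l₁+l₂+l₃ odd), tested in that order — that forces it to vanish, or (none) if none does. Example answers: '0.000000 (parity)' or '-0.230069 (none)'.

0.133065 (none)

m-sum 0 ✓  L=12 even ✓  2≤6≤6 ✓
Π(2lᵢ+1) = 9×5×13 = 585
triangle coeff Δ(4,2,6) = 1/6435
Σ_t [0,0]: t=0:+1/2304 = 1/2304
(3j)²=5/143 [(4 2 6; 0 0 0)], sign=+1
Σ_t [0,0]: t=0:+1/13824 = 1/13824
(3j)²=14/1287 [(4 2 6; 0 2 -2)], sign=+1
⇒ 4πI² = 350/1573
I = (+1)√(350/1573/(4π)) = 0.13306527
No selection rule forces the value: the integral is nonzero (none).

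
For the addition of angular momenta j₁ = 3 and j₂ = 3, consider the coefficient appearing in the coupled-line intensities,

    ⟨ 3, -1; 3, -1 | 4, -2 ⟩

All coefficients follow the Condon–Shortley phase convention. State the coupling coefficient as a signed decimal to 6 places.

−√(20/77) = -0.509647

triangle: 2!·4!·4!/11! = 1152/39916800
(j±m)!: 2!·4!·2!·4!·2!·6! = 3317760
prefactor² = (2J+1)·Δ·N² = 331776/385
  k=0: +1/(0!·2!·4!·2!·0!·2!) = 1/192
  k=1: −1/(1!·1!·3!·1!·1!·3!) = -1/36
  k=2: +1/(2!·0!·2!·0!·2!·4!) = 1/192
Σ = -5/288  ⇒  CG² = 331776/385·(-5/288)² = 20/77
CG = −√(20/77) = -0.509647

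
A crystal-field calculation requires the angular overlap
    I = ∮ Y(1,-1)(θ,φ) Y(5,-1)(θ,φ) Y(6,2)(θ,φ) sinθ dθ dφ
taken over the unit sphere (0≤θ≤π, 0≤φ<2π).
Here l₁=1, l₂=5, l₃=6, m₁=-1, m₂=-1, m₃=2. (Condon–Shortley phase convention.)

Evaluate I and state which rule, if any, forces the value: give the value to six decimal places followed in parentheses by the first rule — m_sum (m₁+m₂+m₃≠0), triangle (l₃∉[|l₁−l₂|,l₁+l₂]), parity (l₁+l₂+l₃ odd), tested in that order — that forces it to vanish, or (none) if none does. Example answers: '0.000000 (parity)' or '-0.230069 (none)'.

0.216205 (none)

Checks pass: Σm=0; 12 even; l₃=6∈[4,6].
(2·1+1)(2·5+1)(2·6+1) = 429
Δ: 0! 2! 10! / 13! → 1/858
sum: t=0:+1/14400 = 1/14400
3j²(1 5 6; 0 0 0) = Δ·Π!·Σ² = 6/143  (sign +1)
sum: t=0:+1/34560 = 1/34560
3j²(1 5 6; -1 -1 2) = Δ·Π!·Σ² = 14/429  (sign +1)
combine: 4πI² = 429·6/143·14/429 = 84/143
take √, sign +1: I = 0.21620548
No selection rule forces the value: the integral is nonzero (none).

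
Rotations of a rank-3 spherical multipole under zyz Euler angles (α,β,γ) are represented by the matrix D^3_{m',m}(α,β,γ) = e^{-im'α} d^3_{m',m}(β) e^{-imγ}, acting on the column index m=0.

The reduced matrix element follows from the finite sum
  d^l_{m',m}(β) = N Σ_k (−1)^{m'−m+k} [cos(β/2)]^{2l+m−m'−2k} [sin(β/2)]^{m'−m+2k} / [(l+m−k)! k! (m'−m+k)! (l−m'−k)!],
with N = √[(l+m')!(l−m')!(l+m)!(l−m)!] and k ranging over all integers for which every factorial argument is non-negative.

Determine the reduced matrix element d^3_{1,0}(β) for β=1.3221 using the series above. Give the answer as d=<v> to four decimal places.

d^3_{1,0}(β=1.3221) via the finite sum:
c=cos(1.322100/2)=0.789348, s=sin(1.322100/2)=0.613946; N=√[24·2·6·6]=41.569219
k: max(0,(0)−(1))=0 … min(3+(0),3−(1))=2
  k=0: (−1)^1·41.5692/(12)·0.7893^5·0.6139^1 = -0.651724
  k=1: (−1)^2·41.5692/(4)·0.7893^3·0.6139^3 = +1.182791
  k=2: (−1)^3·41.5692/(12)·0.7893^1·0.6139^5 = -0.238512
d^3_{1,0}(1.3221) = -0.651724 +1.182791 -0.238512 = +0.292555

d=0.2926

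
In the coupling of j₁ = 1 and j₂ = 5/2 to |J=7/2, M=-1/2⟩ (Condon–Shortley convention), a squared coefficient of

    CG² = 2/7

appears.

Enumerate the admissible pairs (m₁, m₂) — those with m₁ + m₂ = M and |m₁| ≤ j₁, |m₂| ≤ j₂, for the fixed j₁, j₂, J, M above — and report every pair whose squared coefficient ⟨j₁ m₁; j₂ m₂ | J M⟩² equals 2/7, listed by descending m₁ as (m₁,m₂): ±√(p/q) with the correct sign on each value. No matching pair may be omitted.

Admissible pairs with m₁+m₂ = M = -1/2: (-1,1/2), (0,-1/2), (1,-3/2)
  (m₁,m₂)=(1,-3/2): CG² = 1/7, CG = +√(1/7)
  (m₁,m₂)=(0,-1/2): CG² = 4/7, CG = +√(4/7)
  (m₁,m₂)=(-1,1/2): CG² = 2/7, CG = +√(2/7)   ← matches the target
Pairs with CG² = 2/7: (-1,1/2): +√(2/7)

(-1,1/2): +√(2/7)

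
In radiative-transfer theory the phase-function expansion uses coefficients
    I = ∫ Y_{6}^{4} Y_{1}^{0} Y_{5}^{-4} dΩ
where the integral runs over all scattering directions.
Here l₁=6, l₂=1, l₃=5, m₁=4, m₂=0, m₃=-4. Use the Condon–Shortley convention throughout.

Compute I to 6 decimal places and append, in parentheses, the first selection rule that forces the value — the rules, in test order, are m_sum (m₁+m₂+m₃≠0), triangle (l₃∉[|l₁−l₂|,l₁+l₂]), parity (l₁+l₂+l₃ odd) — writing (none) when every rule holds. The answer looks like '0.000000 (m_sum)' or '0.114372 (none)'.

0.182727 (none)

Rules hold: Σm=0, L=12 even, 5≤5≤7.
N = 13·3·11 = 429
Δ = 2!·10!·0!/13! = 1/858
Racah Σ t=1..1: t=1:−1/14400 = -1/14400
⇒ 3j(6 1 5; 0 0 0)² = 6/143, sgn +1
Racah Σ t=1..1: t=1:−1/362880 = -1/362880
⇒ 3j(6 1 5; 4 0 -4)² = 10/429, sgn +1
4πI² = N·(3j₀)²·(3jₘ)² = 60/143
I = +1·√(0.41958/4π) = 0.18272698
No selection rule forces the value: the integral is nonzero (none).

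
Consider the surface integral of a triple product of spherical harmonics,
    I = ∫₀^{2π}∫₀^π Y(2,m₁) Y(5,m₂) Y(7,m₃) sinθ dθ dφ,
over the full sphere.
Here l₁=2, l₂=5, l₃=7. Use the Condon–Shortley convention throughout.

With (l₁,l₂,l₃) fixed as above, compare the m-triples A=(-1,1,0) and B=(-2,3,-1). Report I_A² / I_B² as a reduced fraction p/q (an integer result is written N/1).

49/3

Same 2,5,7: normalisation and zero-m 3j drop out of the ratio.
A: Δ: 0! 4! 10! / 15! → 1/15015; sum: t=0:+1/103680 = 1/103680; 3j²(2 5 7; -1 1 0) = Δ·Π!·Σ² = 7/429  (sign -1)
B: Δ: 0! 4! 10! / 15! → 1/15015; sum: t=0:+1/1935360 = 1/1935360; 3j²(2 5 7; -2 3 -1) = Δ·Π!·Σ² = 1/1001  (sign +1)
I_A²/I_B² = (7/429)/(1/1001) = 49/3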